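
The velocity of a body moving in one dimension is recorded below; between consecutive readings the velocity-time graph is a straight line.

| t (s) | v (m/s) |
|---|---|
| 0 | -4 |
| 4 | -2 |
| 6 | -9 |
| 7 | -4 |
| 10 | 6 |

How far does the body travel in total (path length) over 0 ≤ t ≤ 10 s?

37.3 m

Distance (not displacement) is the total path length: add the absolute areas under v-t.
0–4 s: |½(-4 + -2)(4)| = 12 m
4–6 s: |½(-2 + -9)(2)| = 11 m
6–7 s: |½(-9 + -4)(1)| = 6.5 m
7–10 s: v = 0 at t = 8.2 s; triangle areas 2.4 + 5.4 = 7.8 m
Total distance = 37.3 m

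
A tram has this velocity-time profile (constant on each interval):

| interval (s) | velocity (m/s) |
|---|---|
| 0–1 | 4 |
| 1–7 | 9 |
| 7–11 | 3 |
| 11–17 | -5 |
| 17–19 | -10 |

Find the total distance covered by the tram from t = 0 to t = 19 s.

120 m

Total distance travelled is ∫|v| dt — sum the magnitudes of each area piece.
0–1 s: |4| × 1 = 4 m
1–7 s: |9| × 6 = 54 m
7–11 s: |3| × 4 = 12 m
11–17 s: |-5| × 6 = 30 m
17–19 s: |-10| × 2 = 20 m
Total distance = 120 m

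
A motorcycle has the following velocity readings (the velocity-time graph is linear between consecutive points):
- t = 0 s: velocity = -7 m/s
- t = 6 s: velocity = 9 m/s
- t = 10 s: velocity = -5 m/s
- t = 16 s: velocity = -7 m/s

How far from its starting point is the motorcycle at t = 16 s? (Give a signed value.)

Net displacement equals the area under the velocity-time graph (areas below the axis count negative).
0–6 s: ½(-7 + 9)(6) = 6 m
6–10 s: ½(9 + -5)(4) = 8 m
10–16 s: ½(-5 + -7)(6) = -36 m
Net displacement = -22 m

-22 m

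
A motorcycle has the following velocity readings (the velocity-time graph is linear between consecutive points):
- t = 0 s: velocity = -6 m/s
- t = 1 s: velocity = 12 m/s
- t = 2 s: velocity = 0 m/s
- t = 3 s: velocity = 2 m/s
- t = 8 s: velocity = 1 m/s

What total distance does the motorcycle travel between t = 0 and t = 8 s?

Distance (not displacement) is the total path length: add the absolute areas under v-t.
0–1 s: v = 0 at t = 1/3 s; triangle areas 1 + 4 = 5 m
1–2 s: |½(12 + 0)(1)| = 6 m
2–3 s: |½(0 + 2)(1)| = 1 m
3–8 s: |½(2 + 1)(5)| = 7.5 m
Total distance = 19.5 m

19.5 m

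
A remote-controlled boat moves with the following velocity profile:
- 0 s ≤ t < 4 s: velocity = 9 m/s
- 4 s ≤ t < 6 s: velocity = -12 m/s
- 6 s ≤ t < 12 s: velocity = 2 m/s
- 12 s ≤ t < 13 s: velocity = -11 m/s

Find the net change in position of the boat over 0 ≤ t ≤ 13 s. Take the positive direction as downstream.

Displacement is the signed area under the v-t curve.
0–4 s: 9 × 4 = 36 m
4–6 s: -12 × 2 = -24 m
6–12 s: 2 × 6 = 12 m
12–13 s: -11 × 1 = -11 m
Net displacement = 13 m

13 m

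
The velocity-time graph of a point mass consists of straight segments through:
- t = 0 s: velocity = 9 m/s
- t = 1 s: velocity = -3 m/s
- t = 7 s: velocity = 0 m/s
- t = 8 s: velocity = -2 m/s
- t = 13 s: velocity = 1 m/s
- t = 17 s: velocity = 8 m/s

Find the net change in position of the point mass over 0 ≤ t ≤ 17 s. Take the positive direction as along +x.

Displacement is the signed area under the v-t curve.
0–1 s: ½(9 + -3)(1) = 3 m
1–7 s: ½(-3 + 0)(6) = -9 m
7–8 s: ½(0 + -2)(1) = -1 m
8–13 s: ½(-2 + 1)(5) = -2.5 m
13–17 s: ½(1 + 8)(4) = 18 m
Net displacement = 8.5 m

8.5 m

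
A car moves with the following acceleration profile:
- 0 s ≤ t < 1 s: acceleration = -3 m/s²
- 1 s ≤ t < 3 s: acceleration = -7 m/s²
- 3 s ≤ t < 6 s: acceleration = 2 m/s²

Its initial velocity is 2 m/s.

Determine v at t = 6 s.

-9 m/s

Δv equals the area under the a-t graph; then v = v₀ + Δv.
0–1 s: -3 × 1 = -3 m/s
1–3 s: -7 × 2 = -14 m/s
3–6 s: 2 × 3 = 6 m/s
Δv = -11 m/s, so v(6) = 2 + (-11) = -9 m/s.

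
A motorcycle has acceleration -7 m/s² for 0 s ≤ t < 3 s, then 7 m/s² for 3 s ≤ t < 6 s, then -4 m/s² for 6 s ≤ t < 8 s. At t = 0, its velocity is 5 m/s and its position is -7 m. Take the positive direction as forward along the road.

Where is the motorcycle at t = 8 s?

On each constant-a segment, Δv = aΔt and Δx = v₀Δt + ½aΔt²; chain segment to segment.
0–3 s: v starts 5 m/s; Δx = 5·3 + ½·-7·3² = -16.5 m; v ends -16 m/s.
3–6 s: v starts -16 m/s; Δx = -16·3 + ½·7·3² = -16.5 m; v ends 5 m/s.
6–8 s: v starts 5 m/s; Δx = 5·2 + ½·-4·2² = 2 m; v ends -3 m/s.
x(8) = -7 + Σ Δx = -38 m.

-38 m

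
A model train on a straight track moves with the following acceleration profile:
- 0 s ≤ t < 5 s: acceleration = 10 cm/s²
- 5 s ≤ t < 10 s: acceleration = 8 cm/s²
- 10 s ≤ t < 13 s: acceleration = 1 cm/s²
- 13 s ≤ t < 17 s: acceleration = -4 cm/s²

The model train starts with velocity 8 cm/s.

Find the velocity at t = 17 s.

85 cm/s

Δv equals the area under the a-t graph; then v = v₀ + Δv.
0–5 s: 10 × 5 = 50 cm/s
5–10 s: 8 × 5 = 40 cm/s
10–13 s: 1 × 3 = 3 cm/s
13–17 s: -4 × 4 = -16 cm/s
Δv = 77 cm/s, so v(17) = 8 + (77) = 85 cm/s.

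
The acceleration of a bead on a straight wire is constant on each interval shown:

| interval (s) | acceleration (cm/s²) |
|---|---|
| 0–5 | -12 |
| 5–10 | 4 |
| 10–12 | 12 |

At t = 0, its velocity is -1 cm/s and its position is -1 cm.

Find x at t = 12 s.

-469 cm

On each constant-a segment, Δv = aΔt and Δx = v₀Δt + ½aΔt²; chain segment to segment.
0–5 s: v starts -1 cm/s; Δx = -1·5 + ½·-12·5² = -155 cm; v ends -61 cm/s.
5–10 s: v starts -61 cm/s; Δx = -61·5 + ½·4·5² = -255 cm; v ends -41 cm/s.
10–12 s: v starts -41 cm/s; Δx = -41·2 + ½·12·2² = -58 cm; v ends -17 cm/s.
x(12) = -1 + Σ Δx = -469 cm.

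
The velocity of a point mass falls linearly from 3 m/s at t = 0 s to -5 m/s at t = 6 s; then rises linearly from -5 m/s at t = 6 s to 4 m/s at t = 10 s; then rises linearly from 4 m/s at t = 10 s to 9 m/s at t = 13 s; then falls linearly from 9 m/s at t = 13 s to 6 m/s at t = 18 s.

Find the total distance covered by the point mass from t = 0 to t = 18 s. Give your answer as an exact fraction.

Total distance travelled is ∫|v| dt — sum the magnitudes of each area piece.
0–6 s: v = 0 at t = 2.25 s; triangle areas 3.375 + 9.375 = 12.75 m
6–10 s: v = 0 at t = 74/9 s; triangle areas 50/9 + 32/9 = 82/9 m
10–13 s: |½(4 + 9)(3)| = 19.5 m
13–18 s: |½(9 + 6)(5)| = 37.5 m
Total distance = 2839/36 m

2839/36 m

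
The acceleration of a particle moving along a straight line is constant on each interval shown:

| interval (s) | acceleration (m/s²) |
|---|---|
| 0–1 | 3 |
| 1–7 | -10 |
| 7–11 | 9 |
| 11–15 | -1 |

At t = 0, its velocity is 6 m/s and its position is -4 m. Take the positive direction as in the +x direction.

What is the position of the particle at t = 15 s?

On each constant-a segment, Δv = aΔt and Δx = v₀Δt + ½aΔt²; chain segment to segment.
0–1 s: v starts 6 m/s; Δx = 6·1 + ½·3·1² = 7.5 m; v ends 9 m/s.
1–7 s: v starts 9 m/s; Δx = 9·6 + ½·-10·6² = -126 m; v ends -51 m/s.
7–11 s: v starts -51 m/s; Δx = -51·4 + ½·9·4² = -132 m; v ends -15 m/s.
11–15 s: v starts -15 m/s; Δx = -15·4 + ½·-1·4² = -68 m; v ends -19 m/s.
x(15) = -4 + Σ Δx = -322.5 m.

-322.5 m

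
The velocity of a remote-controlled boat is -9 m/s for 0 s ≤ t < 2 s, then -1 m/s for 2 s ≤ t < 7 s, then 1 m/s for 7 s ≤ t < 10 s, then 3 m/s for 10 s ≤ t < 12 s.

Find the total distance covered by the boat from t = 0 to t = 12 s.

32 m

Distance (not displacement) is the total path length: add the absolute areas under v-t.
0–2 s: |-9| × 2 = 18 m
2–7 s: |-1| × 5 = 5 m
7–10 s: |1| × 3 = 3 m
10–12 s: |3| × 2 = 6 m
Total distance = 32 m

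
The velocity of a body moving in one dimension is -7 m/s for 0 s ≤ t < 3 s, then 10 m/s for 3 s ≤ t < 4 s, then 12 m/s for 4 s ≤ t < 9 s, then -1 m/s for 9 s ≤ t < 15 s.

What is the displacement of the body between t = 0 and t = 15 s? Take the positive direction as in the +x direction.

Net displacement equals the area under the velocity-time graph (areas below the axis count negative).
0–3 s: -7 × 3 = -21 m
3–4 s: 10 × 1 = 10 m
4–9 s: 12 × 5 = 60 m
9–15 s: -1 × 6 = -6 m
Net displacement = 43 m

43 m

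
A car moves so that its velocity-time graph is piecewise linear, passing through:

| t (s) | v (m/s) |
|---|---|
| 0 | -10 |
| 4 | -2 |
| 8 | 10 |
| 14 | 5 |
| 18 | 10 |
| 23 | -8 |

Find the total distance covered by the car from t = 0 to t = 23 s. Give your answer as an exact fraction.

1252/9 m

Total distance travelled is ∫|v| dt — sum the magnitudes of each area piece.
0–4 s: |½(-10 + -2)(4)| = 24 m
4–8 s: v = 0 at t = 14/3 s; triangle areas 2/3 + 50/3 = 52/3 m
8–14 s: |½(10 + 5)(6)| = 45 m
14–18 s: |½(5 + 10)(4)| = 30 m
18–23 s: v = 0 at t = 187/9 s; triangle areas 125/9 + 80/9 = 205/9 m
Total distance = 1252/9 m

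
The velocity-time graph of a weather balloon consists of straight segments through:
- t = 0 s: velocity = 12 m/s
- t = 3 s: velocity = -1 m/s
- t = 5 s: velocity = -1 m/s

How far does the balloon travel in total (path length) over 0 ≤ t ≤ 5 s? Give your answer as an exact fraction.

Total distance travelled is ∫|v| dt — sum the magnitudes of each area piece.
0–3 s: v = 0 at t = 36/13 s; triangle areas 216/13 + 3/26 = 435/26 m
3–5 s: |-1| × 2 = 2 m
Total distance = 487/26 m

487/26 m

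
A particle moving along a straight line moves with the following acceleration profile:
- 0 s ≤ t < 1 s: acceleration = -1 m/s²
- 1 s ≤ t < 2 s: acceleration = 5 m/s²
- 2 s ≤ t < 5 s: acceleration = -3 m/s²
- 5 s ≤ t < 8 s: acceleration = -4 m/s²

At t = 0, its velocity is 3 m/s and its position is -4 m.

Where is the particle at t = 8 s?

-13.5 m

On each constant-a segment, Δv = aΔt and Δx = v₀Δt + ½aΔt²; chain segment to segment.
0–1 s: v starts 3 m/s; Δx = 3·1 + ½·-1·1² = 2.5 m; v ends 2 m/s.
1–2 s: v starts 2 m/s; Δx = 2·1 + ½·5·1² = 4.5 m; v ends 7 m/s.
2–5 s: v starts 7 m/s; Δx = 7·3 + ½·-3·3² = 7.5 m; v ends -2 m/s.
5–8 s: v starts -2 m/s; Δx = -2·3 + ½·-4·3² = -24 m; v ends -14 m/s.
x(8) = -4 + Σ Δx = -13.5 m.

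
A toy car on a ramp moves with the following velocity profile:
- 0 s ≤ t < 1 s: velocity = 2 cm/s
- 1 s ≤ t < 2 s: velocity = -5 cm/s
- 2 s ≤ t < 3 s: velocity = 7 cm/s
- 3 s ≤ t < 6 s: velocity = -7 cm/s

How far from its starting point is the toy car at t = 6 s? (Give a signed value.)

-17 cm

Net displacement equals the area under the velocity-time graph (areas below the axis count negative).
0–1 s: 2 × 1 = 2 cm
1–2 s: -5 × 1 = -5 cm
2–3 s: 7 × 1 = 7 cm
3–6 s: -7 × 3 = -21 cm
Net displacement = -17 cm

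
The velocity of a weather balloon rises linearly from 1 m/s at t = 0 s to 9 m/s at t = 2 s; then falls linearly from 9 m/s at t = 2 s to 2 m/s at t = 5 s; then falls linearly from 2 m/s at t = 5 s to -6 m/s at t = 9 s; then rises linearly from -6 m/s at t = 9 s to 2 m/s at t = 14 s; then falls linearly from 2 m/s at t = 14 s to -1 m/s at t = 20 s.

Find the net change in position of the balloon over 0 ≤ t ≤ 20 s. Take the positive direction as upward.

Net displacement equals the area under the velocity-time graph (areas below the axis count negative).
0–2 s: ½(1 + 9)(2) = 10 m
2–5 s: ½(9 + 2)(3) = 16.5 m
5–9 s: ½(2 + -6)(4) = -8 m
9–14 s: ½(-6 + 2)(5) = -10 m
14–20 s: ½(2 + -1)(6) = 3 m
Net displacement = 11.5 m

11.5 m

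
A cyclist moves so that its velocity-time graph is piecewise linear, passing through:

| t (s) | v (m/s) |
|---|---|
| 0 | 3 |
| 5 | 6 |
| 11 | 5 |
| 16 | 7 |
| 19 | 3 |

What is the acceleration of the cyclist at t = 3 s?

0.6 m/s²

Acceleration is the slope of the v-t graph on 0–5 s: (6 − 3)/(5 − 0) = 0.6 m/s².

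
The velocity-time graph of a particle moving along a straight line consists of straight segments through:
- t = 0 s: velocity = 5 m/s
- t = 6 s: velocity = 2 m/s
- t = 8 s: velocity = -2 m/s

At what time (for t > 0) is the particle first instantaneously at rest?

v changes sign on 6–8 s (from 2 to -2); the graph is linear there, so v = 0 at t = 6 + (-2)·(8 − 6)/(-2 − 2) = 7 s.

t = 7 s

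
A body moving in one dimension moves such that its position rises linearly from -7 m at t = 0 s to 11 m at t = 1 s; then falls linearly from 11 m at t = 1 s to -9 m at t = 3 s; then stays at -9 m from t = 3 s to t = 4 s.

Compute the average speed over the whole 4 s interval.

Average speed = (total path length)/(elapsed time); on a piecewise-linear x-t graph the path length is Σ|Δx|.
0–1 s: |Δx| = |11 − -7| = 18 m
1–3 s: |Δx| = |-9 − 11| = 20 m
3–4 s: |Δx| = |-9 − -9| = 0 m
Total path = 38 m; average speed = 38/4 = 9.5 m/s.

9.5 m/s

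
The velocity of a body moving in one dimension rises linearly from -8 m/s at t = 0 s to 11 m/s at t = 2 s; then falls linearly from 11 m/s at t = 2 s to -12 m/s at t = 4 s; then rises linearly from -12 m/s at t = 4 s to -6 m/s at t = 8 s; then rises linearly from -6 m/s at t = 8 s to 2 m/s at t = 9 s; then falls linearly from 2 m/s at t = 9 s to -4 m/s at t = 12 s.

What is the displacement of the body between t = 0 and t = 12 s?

Displacement is the signed area under the v-t curve.
0–2 s: ½(-8 + 11)(2) = 3 m
2–4 s: ½(11 + -12)(2) = -1 m
4–8 s: ½(-12 + -6)(4) = -36 m
8–9 s: ½(-6 + 2)(1) = -2 m
9–12 s: ½(2 + -4)(3) = -3 m
Net displacement = -39 m

-39 m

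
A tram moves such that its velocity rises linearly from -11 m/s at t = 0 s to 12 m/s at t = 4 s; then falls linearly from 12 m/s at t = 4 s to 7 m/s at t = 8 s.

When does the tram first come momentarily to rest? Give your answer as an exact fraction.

v changes sign on 0–4 s (from -11 to 12); the graph is linear there, so v = 0 at t = 0 + (11)·(4 − 0)/(12 − -11) = 44/23 s.

t = 44/23 s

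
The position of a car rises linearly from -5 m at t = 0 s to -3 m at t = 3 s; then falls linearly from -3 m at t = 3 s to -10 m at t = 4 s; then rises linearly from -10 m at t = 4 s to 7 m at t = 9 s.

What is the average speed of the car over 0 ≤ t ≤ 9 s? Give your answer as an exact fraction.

26/9 m/s

Average speed = (total path length)/(elapsed time); on a piecewise-linear x-t graph the path length is Σ|Δx|.
0–3 s: |Δx| = |-3 − -5| = 2 m
3–4 s: |Δx| = |-10 − -3| = 7 m
4–9 s: |Δx| = |7 − -10| = 17 m
Total path = 26 m; average speed = 26/9 = 26/9 m/s.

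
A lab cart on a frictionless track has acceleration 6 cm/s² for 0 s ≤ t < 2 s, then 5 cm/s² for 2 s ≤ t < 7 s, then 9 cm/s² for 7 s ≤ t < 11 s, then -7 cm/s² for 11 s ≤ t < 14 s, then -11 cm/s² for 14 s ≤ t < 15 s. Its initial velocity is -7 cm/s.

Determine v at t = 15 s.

34 cm/s

Δv equals the area under the a-t graph; then v = v₀ + Δv.
0–2 s: 6 × 2 = 12 cm/s
2–7 s: 5 × 5 = 25 cm/s
7–11 s: 9 × 4 = 36 cm/s
11–14 s: -7 × 3 = -21 cm/s
14–15 s: -11 × 1 = -11 cm/s
Δv = 41 cm/s, so v(15) = -7 + (41) = 34 cm/s.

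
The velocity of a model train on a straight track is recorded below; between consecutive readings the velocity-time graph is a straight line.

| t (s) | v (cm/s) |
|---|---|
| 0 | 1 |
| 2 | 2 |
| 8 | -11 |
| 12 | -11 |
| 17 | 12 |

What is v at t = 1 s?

On 0–2 s the graph is linear from 1 to 2 cm/s: v(1) = 1 + (2 − 1)·(1 − 0)/(2 − 0) = 1.5 cm/s.

1.5 cm/s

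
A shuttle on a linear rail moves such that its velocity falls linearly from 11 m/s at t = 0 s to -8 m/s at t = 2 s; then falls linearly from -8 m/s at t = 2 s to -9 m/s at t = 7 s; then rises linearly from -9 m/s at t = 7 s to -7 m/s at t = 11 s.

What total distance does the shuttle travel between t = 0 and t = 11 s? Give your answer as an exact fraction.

3201/38 m

Total distance travelled is ∫|v| dt — sum the magnitudes of each area piece.
0–2 s: v = 0 at t = 22/19 s; triangle areas 121/19 + 64/19 = 185/19 m
2–7 s: |½(-8 + -9)(5)| = 42.5 m
7–11 s: |½(-9 + -7)(4)| = 32 m
Total distance = 3201/38 m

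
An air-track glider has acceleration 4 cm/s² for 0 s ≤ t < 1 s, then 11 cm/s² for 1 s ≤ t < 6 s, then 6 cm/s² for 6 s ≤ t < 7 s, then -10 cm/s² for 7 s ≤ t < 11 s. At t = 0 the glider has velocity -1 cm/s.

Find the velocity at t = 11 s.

Δv equals the area under the a-t graph; then v = v₀ + Δv.
0–1 s: 4 × 1 = 4 cm/s
1–6 s: 11 × 5 = 55 cm/s
6–7 s: 6 × 1 = 6 cm/s
7–11 s: -10 × 4 = -40 cm/s
Δv = 25 cm/s, so v(11) = -1 + (25) = 24 cm/s.

24 cm/s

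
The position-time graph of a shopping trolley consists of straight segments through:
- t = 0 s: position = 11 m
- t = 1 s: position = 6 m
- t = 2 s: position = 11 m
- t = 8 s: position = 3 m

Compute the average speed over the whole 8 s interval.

Average speed = (total path length)/(elapsed time); on a piecewise-linear x-t graph the path length is Σ|Δx|.
0–1 s: |Δx| = |6 − 11| = 5 m
1–2 s: |Δx| = |11 − 6| = 5 m
2–8 s: |Δx| = |3 − 11| = 8 m
Total path = 18 m; average speed = 18/8 = 2.25 m/s.

2.25 m/s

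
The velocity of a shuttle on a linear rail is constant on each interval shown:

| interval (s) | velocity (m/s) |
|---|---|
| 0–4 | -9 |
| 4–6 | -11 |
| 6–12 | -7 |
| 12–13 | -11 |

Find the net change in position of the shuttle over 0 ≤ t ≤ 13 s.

Displacement is the signed area under the v-t curve.
0–4 s: -9 × 4 = -36 m
4–6 s: -11 × 2 = -22 m
6–12 s: -7 × 6 = -42 m
12–13 s: -11 × 1 = -11 m
Net displacement = -111 m

-111 m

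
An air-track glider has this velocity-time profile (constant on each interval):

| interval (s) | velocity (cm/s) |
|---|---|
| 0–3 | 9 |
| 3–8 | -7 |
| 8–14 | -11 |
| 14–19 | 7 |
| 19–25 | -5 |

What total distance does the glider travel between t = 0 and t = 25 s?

Total distance travelled is ∫|v| dt — sum the magnitudes of each area piece.
0–3 s: |9| × 3 = 27 cm
3–8 s: |-7| × 5 = 35 cm
8–14 s: |-11| × 6 = 66 cm
14–19 s: |7| × 5 = 35 cm
19–25 s: |-5| × 6 = 30 cm
Total distance = 193 cm

193 cm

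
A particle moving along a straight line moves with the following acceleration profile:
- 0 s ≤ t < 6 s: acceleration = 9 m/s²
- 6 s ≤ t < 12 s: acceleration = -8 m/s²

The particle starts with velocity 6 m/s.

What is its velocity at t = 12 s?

12 m/s

Δv equals the area under the a-t graph; then v = v₀ + Δv.
0–6 s: 9 × 6 = 54 m/s
6–12 s: -8 × 6 = -48 m/s
Δv = 6 m/s, so v(12) = 6 + (6) = 12 m/s.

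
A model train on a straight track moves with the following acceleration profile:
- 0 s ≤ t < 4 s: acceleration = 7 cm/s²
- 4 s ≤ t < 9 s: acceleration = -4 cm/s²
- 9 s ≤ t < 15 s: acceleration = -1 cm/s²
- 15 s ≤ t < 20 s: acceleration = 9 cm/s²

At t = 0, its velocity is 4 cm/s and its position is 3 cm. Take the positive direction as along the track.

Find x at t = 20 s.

381.5 cm

On each constant-a segment, Δv = aΔt and Δx = v₀Δt + ½aΔt²; chain segment to segment.
0–4 s: v starts 4 cm/s; Δx = 4·4 + ½·7·4² = 72 cm; v ends 32 cm/s.
4–9 s: v starts 32 cm/s; Δx = 32·5 + ½·-4·5² = 110 cm; v ends 12 cm/s.
9–15 s: v starts 12 cm/s; Δx = 12·6 + ½·-1·6² = 54 cm; v ends 6 cm/s.
15–20 s: v starts 6 cm/s; Δx = 6·5 + ½·9·5² = 142.5 cm; v ends 51 cm/s.
x(20) = 3 + Σ Δx = 381.5 cm.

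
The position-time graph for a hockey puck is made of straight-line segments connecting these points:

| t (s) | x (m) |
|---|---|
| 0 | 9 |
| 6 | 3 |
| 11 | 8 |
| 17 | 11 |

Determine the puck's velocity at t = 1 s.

Velocity is the slope of the x-t graph on 0–6 s: (3 − 9)/(6 − 0) = -1 m/s.

-1 m/s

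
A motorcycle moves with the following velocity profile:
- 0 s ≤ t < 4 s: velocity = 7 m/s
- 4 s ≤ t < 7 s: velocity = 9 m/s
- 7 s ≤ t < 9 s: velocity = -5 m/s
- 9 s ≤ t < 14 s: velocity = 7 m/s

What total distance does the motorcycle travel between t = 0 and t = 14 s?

Distance (not displacement) is the total path length: add the absolute areas under v-t.
0–4 s: |7| × 4 = 28 m
4–7 s: |9| × 3 = 27 m
7–9 s: |-5| × 2 = 10 m
9–14 s: |7| × 5 = 35 m
Total distance = 100 m

100 m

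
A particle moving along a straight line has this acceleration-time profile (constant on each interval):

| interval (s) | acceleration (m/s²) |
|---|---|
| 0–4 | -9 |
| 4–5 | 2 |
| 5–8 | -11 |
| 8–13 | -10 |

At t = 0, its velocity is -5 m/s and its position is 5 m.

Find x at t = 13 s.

On each constant-a segment, Δv = aΔt and Δx = v₀Δt + ½aΔt²; chain segment to segment.
0–4 s: v starts -5 m/s; Δx = -5·4 + ½·-9·4² = -92 m; v ends -41 m/s.
4–5 s: v starts -41 m/s; Δx = -41·1 + ½·2·1² = -40 m; v ends -39 m/s.
5–8 s: v starts -39 m/s; Δx = -39·3 + ½·-11·3² = -166.5 m; v ends -72 m/s.
8–13 s: v starts -72 m/s; Δx = -72·5 + ½·-10·5² = -485 m; v ends -122 m/s.
x(13) = 5 + Σ Δx = -778.5 m.

-778.5 m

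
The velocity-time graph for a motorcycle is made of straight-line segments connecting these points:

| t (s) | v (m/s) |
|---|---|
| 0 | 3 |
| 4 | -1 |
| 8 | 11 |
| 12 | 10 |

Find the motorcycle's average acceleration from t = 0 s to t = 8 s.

1 m/s²

Average acceleration = Δv/Δt = (11 − 3)/(8 − 0) = 1 m/s².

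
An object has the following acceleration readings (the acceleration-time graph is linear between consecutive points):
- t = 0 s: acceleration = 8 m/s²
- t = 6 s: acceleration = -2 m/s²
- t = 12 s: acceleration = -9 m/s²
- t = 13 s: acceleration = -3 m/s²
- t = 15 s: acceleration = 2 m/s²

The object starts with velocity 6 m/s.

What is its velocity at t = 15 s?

Δv equals the area under the a-t graph; then v = v₀ + Δv.
0–6 s: ½(8 + -2)(6) = 18 m/s
6–12 s: ½(-2 + -9)(6) = -33 m/s
12–13 s: ½(-9 + -3)(1) = -6 m/s
13–15 s: ½(-3 + 2)(2) = -1 m/s
Δv = -22 m/s, so v(15) = 6 + (-22) = -16 m/s.

-16 m/s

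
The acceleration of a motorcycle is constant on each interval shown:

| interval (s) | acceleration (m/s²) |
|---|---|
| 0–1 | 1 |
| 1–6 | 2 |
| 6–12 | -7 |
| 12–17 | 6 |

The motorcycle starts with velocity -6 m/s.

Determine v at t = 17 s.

-7 m/s

Δv equals the area under the a-t graph; then v = v₀ + Δv.
0–1 s: 1 × 1 = 1 m/s
1–6 s: 2 × 5 = 10 m/s
6–12 s: -7 × 6 = -42 m/s
12–17 s: 6 × 5 = 30 m/s
Δv = -1 m/s, so v(17) = -6 + (-1) = -7 m/s.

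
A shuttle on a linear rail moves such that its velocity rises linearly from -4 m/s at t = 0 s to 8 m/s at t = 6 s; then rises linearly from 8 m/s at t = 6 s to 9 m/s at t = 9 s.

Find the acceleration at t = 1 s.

2 m/s²

Acceleration is the slope of the v-t graph on 0–6 s: (8 − -4)/(6 − 0) = 2 m/s².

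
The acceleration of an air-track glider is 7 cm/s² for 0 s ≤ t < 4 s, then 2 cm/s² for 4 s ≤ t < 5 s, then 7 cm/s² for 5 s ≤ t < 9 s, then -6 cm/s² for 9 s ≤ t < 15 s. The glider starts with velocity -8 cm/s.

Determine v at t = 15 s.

Δv equals the area under the a-t graph; then v = v₀ + Δv.
0–4 s: 7 × 4 = 28 cm/s
4–5 s: 2 × 1 = 2 cm/s
5–9 s: 7 × 4 = 28 cm/s
9–15 s: -6 × 6 = -36 cm/s
Δv = 22 cm/s, so v(15) = -8 + (22) = 14 cm/s.

14 cm/s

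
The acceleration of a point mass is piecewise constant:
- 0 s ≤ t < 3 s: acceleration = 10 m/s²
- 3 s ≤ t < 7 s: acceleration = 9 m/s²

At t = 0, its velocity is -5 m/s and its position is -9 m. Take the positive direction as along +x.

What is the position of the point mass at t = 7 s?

On each constant-a segment, Δv = aΔt and Δx = v₀Δt + ½aΔt²; chain segment to segment.
0–3 s: v starts -5 m/s; Δx = -5·3 + ½·10·3² = 30 m; v ends 25 m/s.
3–7 s: v starts 25 m/s; Δx = 25·4 + ½·9·4² = 172 m; v ends 61 m/s.
x(7) = -9 + Σ Δx = 193 m.

193 m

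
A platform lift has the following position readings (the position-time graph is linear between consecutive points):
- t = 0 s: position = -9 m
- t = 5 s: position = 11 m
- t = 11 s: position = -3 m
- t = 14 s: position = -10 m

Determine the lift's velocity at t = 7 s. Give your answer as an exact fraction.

-7/3 m/s

Velocity is the slope of the x-t graph on 5–11 s: (-3 − 11)/(11 − 5) = -7/3 m/s.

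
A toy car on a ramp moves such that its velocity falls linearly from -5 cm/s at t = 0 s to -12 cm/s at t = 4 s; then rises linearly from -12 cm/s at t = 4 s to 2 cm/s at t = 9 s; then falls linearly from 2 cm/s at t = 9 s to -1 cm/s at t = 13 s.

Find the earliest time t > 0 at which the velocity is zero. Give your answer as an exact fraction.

v changes sign on 4–9 s (from -12 to 2); the graph is linear there, so v = 0 at t = 4 + (12)·(9 − 4)/(2 − -12) = 58/7 s.

t = 58/7 s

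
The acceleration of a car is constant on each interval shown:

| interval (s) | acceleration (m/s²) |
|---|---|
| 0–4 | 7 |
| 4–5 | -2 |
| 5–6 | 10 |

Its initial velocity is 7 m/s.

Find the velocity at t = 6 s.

Δv equals the area under the a-t graph; then v = v₀ + Δv.
0–4 s: 7 × 4 = 28 m/s
4–5 s: -2 × 1 = -2 m/s
5–6 s: 10 × 1 = 10 m/s
Δv = 36 m/s, so v(6) = 7 + (36) = 43 m/s.

43 m/s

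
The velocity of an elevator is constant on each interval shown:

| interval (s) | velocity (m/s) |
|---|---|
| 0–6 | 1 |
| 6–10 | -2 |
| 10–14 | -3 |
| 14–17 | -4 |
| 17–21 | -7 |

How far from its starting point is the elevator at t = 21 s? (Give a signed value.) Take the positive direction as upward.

Displacement is the signed area under the v-t curve.
0–6 s: 1 × 6 = 6 m
6–10 s: -2 × 4 = -8 m
10–14 s: -3 × 4 = -12 m
14–17 s: -4 × 3 = -12 m
17–21 s: -7 × 4 = -28 m
Net displacement = -54 m

-54 m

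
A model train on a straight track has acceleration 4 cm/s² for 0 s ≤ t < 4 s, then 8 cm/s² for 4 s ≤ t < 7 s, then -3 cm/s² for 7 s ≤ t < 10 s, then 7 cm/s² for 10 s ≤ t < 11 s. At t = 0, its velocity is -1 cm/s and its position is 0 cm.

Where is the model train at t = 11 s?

On each constant-a segment, Δv = aΔt and Δx = v₀Δt + ½aΔt²; chain segment to segment.
0–4 s: v starts -1 cm/s; Δx = -1·4 + ½·4·4² = 28 cm; v ends 15 cm/s.
4–7 s: v starts 15 cm/s; Δx = 15·3 + ½·8·3² = 81 cm; v ends 39 cm/s.
7–10 s: v starts 39 cm/s; Δx = 39·3 + ½·-3·3² = 103.5 cm; v ends 30 cm/s.
10–11 s: v starts 30 cm/s; Δx = 30·1 + ½·7·1² = 33.5 cm; v ends 37 cm/s.
x(11) = 0 + Σ Δx = 246 cm.

246 cm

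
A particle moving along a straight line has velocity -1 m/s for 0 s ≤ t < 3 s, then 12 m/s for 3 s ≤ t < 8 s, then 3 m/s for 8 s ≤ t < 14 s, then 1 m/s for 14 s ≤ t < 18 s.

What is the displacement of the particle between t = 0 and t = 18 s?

79 m

Displacement is the signed area under the v-t curve.
0–3 s: -1 × 3 = -3 m
3–8 s: 12 × 5 = 60 m
8–14 s: 3 × 6 = 18 m
14–18 s: 1 × 4 = 4 m
Net displacement = 79 m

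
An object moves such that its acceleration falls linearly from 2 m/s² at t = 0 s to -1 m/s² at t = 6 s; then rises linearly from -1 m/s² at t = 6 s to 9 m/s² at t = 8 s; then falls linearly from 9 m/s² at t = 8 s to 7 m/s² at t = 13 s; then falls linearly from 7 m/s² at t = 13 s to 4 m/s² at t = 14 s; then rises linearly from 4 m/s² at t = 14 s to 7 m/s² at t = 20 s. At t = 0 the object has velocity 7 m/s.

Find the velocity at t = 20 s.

Δv equals the area under the a-t graph; then v = v₀ + Δv.
0–6 s: ½(2 + -1)(6) = 3 m/s
6–8 s: ½(-1 + 9)(2) = 8 m/s
8–13 s: ½(9 + 7)(5) = 40 m/s
13–14 s: ½(7 + 4)(1) = 5.5 m/s
14–20 s: ½(4 + 7)(6) = 33 m/s
Δv = 89.5 m/s, so v(20) = 7 + (89.5) = 96.5 m/s.

96.5 m/s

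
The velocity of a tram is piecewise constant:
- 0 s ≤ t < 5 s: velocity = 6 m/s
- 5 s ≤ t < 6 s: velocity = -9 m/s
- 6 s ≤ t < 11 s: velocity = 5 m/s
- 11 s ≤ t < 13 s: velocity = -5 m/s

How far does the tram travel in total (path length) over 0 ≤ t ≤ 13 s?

Total distance travelled is ∫|v| dt — sum the magnitudes of each area piece.
0–5 s: |6| × 5 = 30 m
5–6 s: |-9| × 1 = 9 m
6–11 s: |5| × 5 = 25 m
11–13 s: |-5| × 2 = 10 m
Total distance = 74 m

74 m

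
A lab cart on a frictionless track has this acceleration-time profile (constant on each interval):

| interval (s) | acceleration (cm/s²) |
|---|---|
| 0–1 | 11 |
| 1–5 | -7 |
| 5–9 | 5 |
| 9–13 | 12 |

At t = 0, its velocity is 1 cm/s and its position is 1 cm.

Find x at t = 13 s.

On each constant-a segment, Δv = aΔt and Δx = v₀Δt + ½aΔt²; chain segment to segment.
0–1 s: v starts 1 cm/s; Δx = 1·1 + ½·11·1² = 6.5 cm; v ends 12 cm/s.
1–5 s: v starts 12 cm/s; Δx = 12·4 + ½·-7·4² = -8 cm; v ends -16 cm/s.
5–9 s: v starts -16 cm/s; Δx = -16·4 + ½·5·4² = -24 cm; v ends 4 cm/s.
9–13 s: v starts 4 cm/s; Δx = 4·4 + ½·12·4² = 112 cm; v ends 52 cm/s.
x(13) = 1 + Σ Δx = 87.5 cm.

87.5 cm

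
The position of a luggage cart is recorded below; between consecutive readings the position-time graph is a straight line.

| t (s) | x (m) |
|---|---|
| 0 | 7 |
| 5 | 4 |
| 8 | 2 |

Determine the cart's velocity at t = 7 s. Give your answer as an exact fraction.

-2/3 m/s

Velocity is the slope of the x-t graph on 5–8 s: (2 − 4)/(8 − 5) = -2/3 m/s.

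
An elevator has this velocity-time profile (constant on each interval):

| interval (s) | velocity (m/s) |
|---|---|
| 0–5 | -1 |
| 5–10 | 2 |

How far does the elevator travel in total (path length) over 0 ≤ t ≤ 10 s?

Total distance travelled is ∫|v| dt — sum the magnitudes of each area piece.
0–5 s: |-1| × 5 = 5 m
5–10 s: |2| × 5 = 10 m
Total distance = 15 m

15 m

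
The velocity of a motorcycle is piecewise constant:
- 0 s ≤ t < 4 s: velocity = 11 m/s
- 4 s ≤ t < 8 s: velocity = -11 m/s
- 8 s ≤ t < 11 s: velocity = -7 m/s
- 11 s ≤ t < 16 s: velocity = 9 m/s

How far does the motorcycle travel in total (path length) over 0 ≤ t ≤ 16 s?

154 m

Total distance travelled is ∫|v| dt — sum the magnitudes of each area piece.
0–4 s: |11| × 4 = 44 m
4–8 s: |-11| × 4 = 44 m
8–11 s: |-7| × 3 = 21 m
11–16 s: |9| × 5 = 45 m
Total distance = 154 m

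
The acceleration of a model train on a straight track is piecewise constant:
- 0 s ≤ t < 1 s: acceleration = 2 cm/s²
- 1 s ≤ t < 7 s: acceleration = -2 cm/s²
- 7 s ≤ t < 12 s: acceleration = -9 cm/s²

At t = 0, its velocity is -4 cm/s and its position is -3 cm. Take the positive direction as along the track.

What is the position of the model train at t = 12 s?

-236.5 cm

On each constant-a segment, Δv = aΔt and Δx = v₀Δt + ½aΔt²; chain segment to segment.
0–1 s: v starts -4 cm/s; Δx = -4·1 + ½·2·1² = -3 cm; v ends -2 cm/s.
1–7 s: v starts -2 cm/s; Δx = -2·6 + ½·-2·6² = -48 cm; v ends -14 cm/s.
7–12 s: v starts -14 cm/s; Δx = -14·5 + ½·-9·5² = -182.5 cm; v ends -59 cm/s.
x(12) = -3 + Σ Δx = -236.5 cm.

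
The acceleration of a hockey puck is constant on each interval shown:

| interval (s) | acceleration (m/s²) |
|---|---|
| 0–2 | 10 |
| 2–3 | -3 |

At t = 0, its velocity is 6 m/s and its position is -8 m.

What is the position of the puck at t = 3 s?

48.5 m

On each constant-a segment, Δv = aΔt and Δx = v₀Δt + ½aΔt²; chain segment to segment.
0–2 s: v starts 6 m/s; Δx = 6·2 + ½·10·2² = 32 m; v ends 26 m/s.
2–3 s: v starts 26 m/s; Δx = 26·1 + ½·-3·1² = 24.5 m; v ends 23 m/s.
x(3) = -8 + Σ Δx = 48.5 m.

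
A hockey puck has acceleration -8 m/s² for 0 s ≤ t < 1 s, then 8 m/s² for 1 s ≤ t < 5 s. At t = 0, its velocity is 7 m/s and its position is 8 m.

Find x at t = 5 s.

On each constant-a segment, Δv = aΔt and Δx = v₀Δt + ½aΔt²; chain segment to segment.
0–1 s: v starts 7 m/s; Δx = 7·1 + ½·-8·1² = 3 m; v ends -1 m/s.
1–5 s: v starts -1 m/s; Δx = -1·4 + ½·8·4² = 60 m; v ends 31 m/s.
x(5) = 8 + Σ Δx = 71 m.

71 m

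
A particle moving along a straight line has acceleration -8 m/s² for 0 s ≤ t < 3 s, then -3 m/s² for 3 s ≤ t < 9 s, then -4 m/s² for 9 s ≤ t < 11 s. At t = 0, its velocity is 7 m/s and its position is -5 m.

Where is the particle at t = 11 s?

On each constant-a segment, Δv = aΔt and Δx = v₀Δt + ½aΔt²; chain segment to segment.
0–3 s: v starts 7 m/s; Δx = 7·3 + ½·-8·3² = -15 m; v ends -17 m/s.
3–9 s: v starts -17 m/s; Δx = -17·6 + ½·-3·6² = -156 m; v ends -35 m/s.
9–11 s: v starts -35 m/s; Δx = -35·2 + ½·-4·2² = -78 m; v ends -43 m/s.
x(11) = -5 + Σ Δx = -254 m.

-254 m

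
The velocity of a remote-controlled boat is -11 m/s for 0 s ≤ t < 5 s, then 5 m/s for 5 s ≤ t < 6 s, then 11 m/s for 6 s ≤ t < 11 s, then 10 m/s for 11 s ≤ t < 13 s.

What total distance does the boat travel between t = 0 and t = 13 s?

Distance (not displacement) is the total path length: add the absolute areas under v-t.
0–5 s: |-11| × 5 = 55 m
5–6 s: |5| × 1 = 5 m
6–11 s: |11| × 5 = 55 m
11–13 s: |10| × 2 = 20 m
Total distance = 135 m

135 m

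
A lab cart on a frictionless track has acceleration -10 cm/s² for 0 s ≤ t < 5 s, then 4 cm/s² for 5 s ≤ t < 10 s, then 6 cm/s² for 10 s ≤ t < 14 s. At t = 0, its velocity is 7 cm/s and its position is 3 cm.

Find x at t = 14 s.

On each constant-a segment, Δv = aΔt and Δx = v₀Δt + ½aΔt²; chain segment to segment.
0–5 s: v starts 7 cm/s; Δx = 7·5 + ½·-10·5² = -90 cm; v ends -43 cm/s.
5–10 s: v starts -43 cm/s; Δx = -43·5 + ½·4·5² = -165 cm; v ends -23 cm/s.
10–14 s: v starts -23 cm/s; Δx = -23·4 + ½·6·4² = -44 cm; v ends 1 cm/s.
x(14) = 3 + Σ Δx = -296 cm.

-296 cm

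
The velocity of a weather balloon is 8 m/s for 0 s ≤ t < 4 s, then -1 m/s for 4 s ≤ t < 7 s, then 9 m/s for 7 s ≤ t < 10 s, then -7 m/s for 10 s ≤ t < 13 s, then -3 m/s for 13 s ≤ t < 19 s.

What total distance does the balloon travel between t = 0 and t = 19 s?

Distance (not displacement) is the total path length: add the absolute areas under v-t.
0–4 s: |8| × 4 = 32 m
4–7 s: |-1| × 3 = 3 m
7–10 s: |9| × 3 = 27 m
10–13 s: |-7| × 3 = 21 m
13–19 s: |-3| × 6 = 18 m
Total distance = 101 m

101 m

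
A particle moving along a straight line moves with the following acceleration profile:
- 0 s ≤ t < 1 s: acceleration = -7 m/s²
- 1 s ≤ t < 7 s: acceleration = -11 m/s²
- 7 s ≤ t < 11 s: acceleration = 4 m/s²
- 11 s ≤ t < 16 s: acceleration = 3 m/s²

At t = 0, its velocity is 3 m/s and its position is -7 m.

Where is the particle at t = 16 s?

On each constant-a segment, Δv = aΔt and Δx = v₀Δt + ½aΔt²; chain segment to segment.
0–1 s: v starts 3 m/s; Δx = 3·1 + ½·-7·1² = -0.5 m; v ends -4 m/s.
1–7 s: v starts -4 m/s; Δx = -4·6 + ½·-11·6² = -222 m; v ends -70 m/s.
7–11 s: v starts -70 m/s; Δx = -70·4 + ½·4·4² = -248 m; v ends -54 m/s.
11–16 s: v starts -54 m/s; Δx = -54·5 + ½·3·5² = -232.5 m; v ends -39 m/s.
x(16) = -7 + Σ Δx = -710 m.

-710 m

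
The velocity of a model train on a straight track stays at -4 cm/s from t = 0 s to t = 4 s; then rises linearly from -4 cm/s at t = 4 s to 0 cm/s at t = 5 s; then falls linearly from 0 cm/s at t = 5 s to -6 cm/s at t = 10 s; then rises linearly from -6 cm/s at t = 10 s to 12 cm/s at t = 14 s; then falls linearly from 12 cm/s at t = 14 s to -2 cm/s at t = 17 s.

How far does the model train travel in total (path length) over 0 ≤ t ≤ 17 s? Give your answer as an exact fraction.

482/7 cm

Distance (not displacement) is the total path length: add the absolute areas under v-t.
0–4 s: |-4| × 4 = 16 cm
4–5 s: |½(-4 + 0)(1)| = 2 cm
5–10 s: |½(0 + -6)(5)| = 15 cm
10–14 s: v = 0 at t = 34/3 s; triangle areas 4 + 16 = 20 cm
14–17 s: v = 0 at t = 116/7 s; triangle areas 108/7 + 3/7 = 111/7 cm
Total distance = 482/7 cm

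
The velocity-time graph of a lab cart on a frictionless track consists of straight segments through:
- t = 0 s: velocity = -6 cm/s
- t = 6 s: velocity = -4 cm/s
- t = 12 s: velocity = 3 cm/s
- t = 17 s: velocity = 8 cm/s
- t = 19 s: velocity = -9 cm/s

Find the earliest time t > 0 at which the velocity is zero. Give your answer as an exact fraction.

v changes sign on 6–12 s (from -4 to 3); the graph is linear there, so v = 0 at t = 6 + (4)·(12 − 6)/(3 − -4) = 66/7 s.

t = 66/7 s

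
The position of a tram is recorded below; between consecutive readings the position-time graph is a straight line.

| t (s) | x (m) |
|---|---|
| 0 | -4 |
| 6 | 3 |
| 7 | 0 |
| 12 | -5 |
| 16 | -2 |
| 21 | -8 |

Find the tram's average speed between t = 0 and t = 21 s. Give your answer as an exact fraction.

Average speed = (total path length)/(elapsed time); on a piecewise-linear x-t graph the path length is Σ|Δx|.
0–6 s: |Δx| = |3 − -4| = 7 m
6–7 s: |Δx| = |0 − 3| = 3 m
7–12 s: |Δx| = |-5 − 0| = 5 m
12–16 s: |Δx| = |-2 − -5| = 3 m
16–21 s: |Δx| = |-8 − -2| = 6 m
Total path = 24 m; average speed = 24/21 = 8/7 m/s.

8/7 m/s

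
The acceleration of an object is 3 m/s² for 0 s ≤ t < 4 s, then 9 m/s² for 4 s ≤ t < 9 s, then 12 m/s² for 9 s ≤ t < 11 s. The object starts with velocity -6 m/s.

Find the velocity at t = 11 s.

75 m/s

Δv equals the area under the a-t graph; then v = v₀ + Δv.
0–4 s: 3 × 4 = 12 m/s
4–9 s: 9 × 5 = 45 m/s
9–11 s: 12 × 2 = 24 m/s
Δv = 81 m/s, so v(11) = -6 + (81) = 75 m/s.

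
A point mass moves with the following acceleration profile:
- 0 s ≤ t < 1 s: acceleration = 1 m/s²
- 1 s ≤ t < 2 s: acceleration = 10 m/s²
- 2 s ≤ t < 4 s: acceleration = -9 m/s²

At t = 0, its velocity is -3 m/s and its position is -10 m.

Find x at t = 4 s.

On each constant-a segment, Δv = aΔt and Δx = v₀Δt + ½aΔt²; chain segment to segment.
0–1 s: v starts -3 m/s; Δx = -3·1 + ½·1·1² = -2.5 m; v ends -2 m/s.
1–2 s: v starts -2 m/s; Δx = -2·1 + ½·10·1² = 3 m; v ends 8 m/s.
2–4 s: v starts 8 m/s; Δx = 8·2 + ½·-9·2² = -2 m; v ends -10 m/s.
x(4) = -10 + Σ Δx = -11.5 m.

-11.5 m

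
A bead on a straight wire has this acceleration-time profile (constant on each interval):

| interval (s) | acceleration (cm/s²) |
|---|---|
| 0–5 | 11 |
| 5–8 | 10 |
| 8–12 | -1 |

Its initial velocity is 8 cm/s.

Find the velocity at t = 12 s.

89 cm/s

Δv equals the area under the a-t graph; then v = v₀ + Δv.
0–5 s: 11 × 5 = 55 cm/s
5–8 s: 10 × 3 = 30 cm/s
8–12 s: -1 × 4 = -4 cm/s
Δv = 81 cm/s, so v(12) = 8 + (81) = 89 cm/s.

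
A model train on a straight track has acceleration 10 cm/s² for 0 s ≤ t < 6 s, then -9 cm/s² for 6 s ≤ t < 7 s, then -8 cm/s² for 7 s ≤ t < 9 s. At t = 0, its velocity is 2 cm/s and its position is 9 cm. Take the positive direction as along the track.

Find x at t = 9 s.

348.5 cm

On each constant-a segment, Δv = aΔt and Δx = v₀Δt + ½aΔt²; chain segment to segment.
0–6 s: v starts 2 cm/s; Δx = 2·6 + ½·10·6² = 192 cm; v ends 62 cm/s.
6–7 s: v starts 62 cm/s; Δx = 62·1 + ½·-9·1² = 57.5 cm; v ends 53 cm/s.
7–9 s: v starts 53 cm/s; Δx = 53·2 + ½·-8·2² = 90 cm; v ends 37 cm/s.
x(9) = 9 + Σ Δx = 348.5 cm.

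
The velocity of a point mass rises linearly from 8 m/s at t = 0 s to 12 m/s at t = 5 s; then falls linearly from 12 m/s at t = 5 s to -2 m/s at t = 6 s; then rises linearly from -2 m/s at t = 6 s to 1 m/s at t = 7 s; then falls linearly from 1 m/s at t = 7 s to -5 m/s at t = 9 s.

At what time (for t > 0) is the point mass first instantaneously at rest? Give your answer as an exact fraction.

v changes sign on 5–6 s (from 12 to -2); the graph is linear there, so v = 0 at t = 5 + (-12)·(6 − 5)/(-2 − 12) = 41/7 s.

t = 41/7 s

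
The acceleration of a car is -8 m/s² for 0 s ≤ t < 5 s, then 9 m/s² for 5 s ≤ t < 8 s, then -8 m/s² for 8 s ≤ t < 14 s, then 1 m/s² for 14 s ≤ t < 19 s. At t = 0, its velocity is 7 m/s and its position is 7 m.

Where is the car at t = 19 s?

On each constant-a segment, Δv = aΔt and Δx = v₀Δt + ½aΔt²; chain segment to segment.
0–5 s: v starts 7 m/s; Δx = 7·5 + ½·-8·5² = -65 m; v ends -33 m/s.
5–8 s: v starts -33 m/s; Δx = -33·3 + ½·9·3² = -58.5 m; v ends -6 m/s.
8–14 s: v starts -6 m/s; Δx = -6·6 + ½·-8·6² = -180 m; v ends -54 m/s.
14–19 s: v starts -54 m/s; Δx = -54·5 + ½·1·5² = -257.5 m; v ends -49 m/s.
x(19) = 7 + Σ Δx = -554 m.

-554 m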